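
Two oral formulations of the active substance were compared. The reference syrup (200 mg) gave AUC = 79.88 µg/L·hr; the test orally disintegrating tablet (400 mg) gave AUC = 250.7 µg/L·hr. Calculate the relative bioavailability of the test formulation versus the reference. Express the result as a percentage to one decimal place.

F_rel = (AUC_test/D_test) / (AUC_ref/D_ref)
      = (250.7/400) / (79.88/200)
      = 0.62675 / 0.3994 = 1.5692 = 156.92%

F_rel = 156.9%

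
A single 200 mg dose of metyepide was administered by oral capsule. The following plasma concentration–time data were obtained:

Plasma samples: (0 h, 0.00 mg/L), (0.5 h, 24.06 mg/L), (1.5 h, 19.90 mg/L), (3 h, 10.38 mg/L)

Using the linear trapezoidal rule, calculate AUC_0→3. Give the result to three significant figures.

Trapezoidal AUC_0→3:
  [0→0.5]: (0.00+24.06)/2 × 0.5 = 6.015
  [0.5→1.5]: (24.06+19.90)/2 × 1 = 21.98
  [1.5→3]: (19.90+10.38)/2 × 1.5 = 22.71
  Sum = 50.705 mg/L·h

AUC = 50.7 mg/L·h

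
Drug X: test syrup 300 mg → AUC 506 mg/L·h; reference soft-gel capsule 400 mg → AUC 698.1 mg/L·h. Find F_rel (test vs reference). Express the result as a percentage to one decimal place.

F_rel = (AUC_test/D_test) / (AUC_ref/D_ref)
      = (506/300) / (698.1/400)
      = 1.68667 / 1.74525 = 0.9664 = 96.64%

F_rel = 96.6%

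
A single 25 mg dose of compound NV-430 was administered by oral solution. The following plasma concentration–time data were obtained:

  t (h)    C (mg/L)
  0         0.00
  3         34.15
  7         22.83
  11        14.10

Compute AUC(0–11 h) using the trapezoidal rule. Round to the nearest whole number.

Trapezoidal AUC_0→11:
  [0→3]: (0.00+34.15)/2 × 3 = 51.225
  [3→7]: (34.15+22.83)/2 × 4 = 113.96
  [7→11]: (22.83+14.10)/2 × 4 = 73.86
  Sum = 239.045 mg/L·h

AUC = 239 mg/L·h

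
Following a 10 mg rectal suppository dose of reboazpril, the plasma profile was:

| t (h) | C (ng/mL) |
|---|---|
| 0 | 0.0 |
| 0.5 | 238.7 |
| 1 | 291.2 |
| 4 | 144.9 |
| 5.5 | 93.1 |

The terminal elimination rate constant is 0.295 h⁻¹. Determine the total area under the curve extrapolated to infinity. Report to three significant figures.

Trapezoidal AUC_0→5.5:
  [0→0.5]: (0.0+238.7)/2 × 0.5 = 59.675
  [0.5→1]: (238.7+291.2)/2 × 0.5 = 132.475
  [1→4]: (291.2+144.9)/2 × 3 = 654.15
  [4→5.5]: (144.9+93.1)/2 × 1.5 = 178.5
  Sum = 1024.8 ng/mL·h
Extrapolated tail: C_last / k_e = 93.1 / 0.295 = 315.593
AUC_0→∞ = 1024.8 + 315.593 = 1340.393 ng/mL·h

AUC = 1340 ng/mL·h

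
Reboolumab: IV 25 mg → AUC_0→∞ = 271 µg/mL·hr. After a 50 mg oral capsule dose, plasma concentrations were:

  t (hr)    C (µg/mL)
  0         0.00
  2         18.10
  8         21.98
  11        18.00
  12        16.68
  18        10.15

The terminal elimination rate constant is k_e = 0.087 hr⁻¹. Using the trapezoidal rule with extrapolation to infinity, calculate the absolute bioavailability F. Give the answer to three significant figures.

Trapezoidal AUC_0→18 (oral capsule):
  [0→2]: (0.00+18.10)/2 × 2 = 18.1
  [2→8]: (18.10+21.98)/2 × 6 = 120.24
  [8→11]: (21.98+18.00)/2 × 3 = 59.97
  [11→12]: (18.00+16.68)/2 × 1 = 17.34
  [12→18]: (16.68+10.15)/2 × 6 = 80.49
  Sum = 296.14 µg/mL·hr
Tail: C_last/k_e = 10.15/0.087 = 116.667
AUC_0→∞ (oral capsule) = 296.14 + 116.667 = 412.807 µg/mL·hr
F = (AUC_ev/D_ev)/(AUC_iv/D_iv) = (412.807/50)/(271/25) = 8.25614/10.84 = 0.7616

F = 0.762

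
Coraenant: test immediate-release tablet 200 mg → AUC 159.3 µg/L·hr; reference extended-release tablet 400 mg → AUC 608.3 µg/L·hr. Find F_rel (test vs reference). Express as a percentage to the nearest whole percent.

F_rel = 52%

F_rel = (AUC_test/D_test) / (AUC_ref/D_ref)
      = (159.3/200) / (608.3/400)
      = 0.7965 / 1.52075 = 0.5238 = 52.38%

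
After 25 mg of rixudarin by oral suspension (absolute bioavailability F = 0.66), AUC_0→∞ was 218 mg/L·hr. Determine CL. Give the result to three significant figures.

CL = F × Dose / AUC_0→∞
   = 0.66 × 25 / 218 = 0.0756881 L/hr

CL = 0.0757 L/hr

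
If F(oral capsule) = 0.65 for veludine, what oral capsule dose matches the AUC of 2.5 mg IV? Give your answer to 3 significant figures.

For equal systemic exposure: F × D_ev = D_iv
D_ev = D_iv / F = 2.5 / 0.65 = 3.84615 mg

D_oral = 3.85 mg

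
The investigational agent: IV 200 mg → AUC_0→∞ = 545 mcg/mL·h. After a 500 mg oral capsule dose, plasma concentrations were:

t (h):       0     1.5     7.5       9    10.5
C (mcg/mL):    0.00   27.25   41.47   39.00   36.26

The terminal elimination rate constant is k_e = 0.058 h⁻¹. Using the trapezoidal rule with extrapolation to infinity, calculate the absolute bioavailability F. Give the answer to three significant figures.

Trapezoidal AUC_0→10.5 (oral capsule):
  [0→1.5]: (0.00+27.25)/2 × 1.5 = 20.4375
  [1.5→7.5]: (27.25+41.47)/2 × 6 = 206.16
  [7.5→9]: (41.47+39.00)/2 × 1.5 = 60.3525
  [9→10.5]: (39.00+36.26)/2 × 1.5 = 56.445
  Sum = 343.395 mcg/mL·h
Tail: C_last/k_e = 36.26/0.058 = 625.172
AUC_0→∞ (oral capsule) = 343.395 + 625.172 = 968.567 mcg/mL·h
F = (AUC_ev/D_ev)/(AUC_iv/D_iv) = (968.567/500)/(545/200) = 1.937134/2.725 = 0.7109

F = 0.711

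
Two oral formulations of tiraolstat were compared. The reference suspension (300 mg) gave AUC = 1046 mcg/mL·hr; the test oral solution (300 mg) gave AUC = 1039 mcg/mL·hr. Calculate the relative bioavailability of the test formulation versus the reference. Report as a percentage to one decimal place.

F_rel = 99.3%

F_rel = (AUC_test/D_test) / (AUC_ref/D_ref)
      = (1039/300) / (1046/300)
      = 3.46333 / 3.48667 = 0.9933 = 99.33%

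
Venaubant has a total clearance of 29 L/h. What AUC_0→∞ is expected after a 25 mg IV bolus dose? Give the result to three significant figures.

AUC_0→∞ = Dose_iv / CL
        = 25 / 29 = 0.862069 mg/L·h

AUC = 0.862 mg/L·h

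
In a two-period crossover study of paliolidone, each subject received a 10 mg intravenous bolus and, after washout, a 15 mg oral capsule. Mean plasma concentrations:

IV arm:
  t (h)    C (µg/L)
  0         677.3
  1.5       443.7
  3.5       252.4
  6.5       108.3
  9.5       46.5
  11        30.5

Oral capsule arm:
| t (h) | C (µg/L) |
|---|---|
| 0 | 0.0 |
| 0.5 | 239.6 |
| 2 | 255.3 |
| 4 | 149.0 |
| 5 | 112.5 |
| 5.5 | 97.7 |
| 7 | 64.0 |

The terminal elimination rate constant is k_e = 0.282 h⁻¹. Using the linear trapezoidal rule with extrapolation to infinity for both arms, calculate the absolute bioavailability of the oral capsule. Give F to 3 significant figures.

Trapezoidal AUC_0→11 (IV):
  [0→1.5]: (677.3+443.7)/2 × 1.5 = 840.75
  [1.5→3.5]: (443.7+252.4)/2 × 2 = 696.1
  [3.5→6.5]: (252.4+108.3)/2 × 3 = 541.05
  [6.5→9.5]: (108.3+46.5)/2 × 3 = 232.2
  [9.5→11]: (46.5+30.5)/2 × 1.5 = 57.75
  Sum = 2367.85 µg/L·h
IV tail: 30.5/0.282 = 108.156; AUC_iv,0→∞ = 2367.85 + 108.156 = 2476.006 µg/L·h
Trapezoidal AUC_0→7 (oral capsule):
  [0→0.5]: (0.0+239.6)/2 × 0.5 = 59.9
  [0.5→2]: (239.6+255.3)/2 × 1.5 = 371.175
  [2→4]: (255.3+149.0)/2 × 2 = 404.3
  [4→5]: (149.0+112.5)/2 × 1 = 130.75
  [5→5.5]: (112.5+97.7)/2 × 0.5 = 52.55
  [5.5→7]: (97.7+64.0)/2 × 1.5 = 121.275
  Sum = 1139.95 µg/L·h
oral capsule tail: 64.0/0.282 = 226.950; AUC_ev,0→∞ = 1139.95 + 226.950 = 1366.9 µg/L·h
F = (AUC_ev/D_ev)/(AUC_iv/D_iv) = (1366.9/15)/(2476.006/10) = 91.1267/247.6006 = 0.3680

F = 0.368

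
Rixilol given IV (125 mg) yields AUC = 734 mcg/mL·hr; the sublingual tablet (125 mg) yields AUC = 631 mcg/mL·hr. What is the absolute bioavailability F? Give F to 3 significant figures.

F = 0.860

F = (AUC_ev / D_ev) / (AUC_iv / D_iv)
  = (631/125) / (734/125)
  = 5.048 / 5.872 = 0.8597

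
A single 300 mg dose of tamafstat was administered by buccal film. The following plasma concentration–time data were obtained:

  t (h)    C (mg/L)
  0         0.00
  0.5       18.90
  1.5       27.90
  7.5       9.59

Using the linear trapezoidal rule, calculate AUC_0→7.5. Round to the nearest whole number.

Trapezoidal AUC_0→7.5:
  [0→0.5]: (0.00+18.90)/2 × 0.5 = 4.725
  [0.5→1.5]: (18.90+27.90)/2 × 1 = 23.4
  [1.5→7.5]: (27.90+9.59)/2 × 6 = 112.47
  Sum = 140.595 mg/L·h

AUC = 141 mg/L·h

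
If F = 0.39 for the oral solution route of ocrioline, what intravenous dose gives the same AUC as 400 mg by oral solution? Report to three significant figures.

D_iv = 156 mg

Systemic exposure from an extravascular dose = F × D_ev, so the equivalent IV dose is F × D_ev.
D_iv = F × D_ev = 0.39 × 400 = 156 mg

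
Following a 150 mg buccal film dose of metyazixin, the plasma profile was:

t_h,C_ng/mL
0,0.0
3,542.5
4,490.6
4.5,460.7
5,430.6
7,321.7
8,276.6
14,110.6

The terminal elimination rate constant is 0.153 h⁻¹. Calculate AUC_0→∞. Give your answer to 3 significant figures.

Trapezoidal AUC_0→14:
  [0→3]: (0.0+542.5)/2 × 3 = 813.75
  [3→4]: (542.5+490.6)/2 × 1 = 516.55
  [4→4.5]: (490.6+460.7)/2 × 0.5 = 237.825
  [4.5→5]: (460.7+430.6)/2 × 0.5 = 222.825
  [5→7]: (430.6+321.7)/2 × 2 = 752.3
  [7→8]: (321.7+276.6)/2 × 1 = 299.15
  [8→14]: (276.6+110.6)/2 × 6 = 1161.6
  Sum = 4004.0 ng/mL·h
Extrapolated tail: C_last / k_e = 110.6 / 0.153 = 722.876
AUC_0→∞ = 4004.0 + 722.876 = 4726.876 ng/mL·h

AUC = 4730 ng/mL·h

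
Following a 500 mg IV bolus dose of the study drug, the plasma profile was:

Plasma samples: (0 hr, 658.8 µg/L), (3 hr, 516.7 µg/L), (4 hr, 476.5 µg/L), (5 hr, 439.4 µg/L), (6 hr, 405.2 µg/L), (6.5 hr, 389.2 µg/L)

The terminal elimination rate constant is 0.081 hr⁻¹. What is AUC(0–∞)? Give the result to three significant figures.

Trapezoidal AUC_0→6.5:
  [0→3]: (658.8+516.7)/2 × 3 = 1763.25
  [3→4]: (516.7+476.5)/2 × 1 = 496.6
  [4→5]: (476.5+439.4)/2 × 1 = 457.95
  [5→6]: (439.4+405.2)/2 × 1 = 422.3
  [6→6.5]: (405.2+389.2)/2 × 0.5 = 198.6
  Sum = 3338.7 µg/L·hr
Extrapolated tail: C_last / k_e = 389.2 / 0.081 = 4804.938
AUC_0→∞ = 3338.7 + 4804.938 = 8143.638 µg/L·hr

AUC = 8140 µg/L·hr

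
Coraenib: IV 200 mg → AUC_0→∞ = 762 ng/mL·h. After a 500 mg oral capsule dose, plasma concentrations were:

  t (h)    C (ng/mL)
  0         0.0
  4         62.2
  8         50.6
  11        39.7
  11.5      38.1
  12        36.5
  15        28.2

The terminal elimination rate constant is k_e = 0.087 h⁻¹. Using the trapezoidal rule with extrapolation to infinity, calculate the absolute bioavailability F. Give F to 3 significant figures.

Trapezoidal AUC_0→15 (oral capsule):
  [0→4]: (0.0+62.2)/2 × 4 = 124.4
  [4→8]: (62.2+50.6)/2 × 4 = 225.6
  [8→11]: (50.6+39.7)/2 × 3 = 135.45
  [11→11.5]: (39.7+38.1)/2 × 0.5 = 19.45
  [11.5→12]: (38.1+36.5)/2 × 0.5 = 18.65
  [12→15]: (36.5+28.2)/2 × 3 = 97.05
  Sum = 620.6 ng/mL·h
Tail: C_last/k_e = 28.2/0.087 = 324.138
AUC_0→∞ (oral capsule) = 620.6 + 324.138 = 944.738 ng/mL·h
F = (AUC_ev/D_ev)/(AUC_iv/D_iv) = (944.738/500)/(762/200) = 1.889476/3.81 = 0.4959

F = 0.496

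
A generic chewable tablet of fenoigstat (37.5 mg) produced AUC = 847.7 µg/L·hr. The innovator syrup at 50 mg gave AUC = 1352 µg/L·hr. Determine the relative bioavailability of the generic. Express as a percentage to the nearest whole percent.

F_rel = 84%

F_rel = (AUC_test/D_test) / (AUC_ref/D_ref)
      = (847.7/37.5) / (1352/50)
      = 22.6053 / 27.04 = 0.8360 = 83.60%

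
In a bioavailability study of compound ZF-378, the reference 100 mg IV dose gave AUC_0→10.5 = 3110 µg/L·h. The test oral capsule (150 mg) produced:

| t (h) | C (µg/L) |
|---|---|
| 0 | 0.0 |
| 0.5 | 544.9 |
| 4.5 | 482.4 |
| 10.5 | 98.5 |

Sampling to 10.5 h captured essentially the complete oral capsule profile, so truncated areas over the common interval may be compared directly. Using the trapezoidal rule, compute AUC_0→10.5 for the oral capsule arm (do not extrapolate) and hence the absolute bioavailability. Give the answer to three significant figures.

Trapezoidal AUC_0→10.5 (oral capsule):
  [0→0.5]: (0.0+544.9)/2 × 0.5 = 136.225
  [0.5→4.5]: (544.9+482.4)/2 × 4 = 2054.6
  [4.5→10.5]: (482.4+98.5)/2 × 6 = 1742.7
  Sum = 3933.525 µg/L·h
F = (AUC_ev/D_ev)/(AUC_iv/D_iv) = (3933.525/150)/(3110/100) = 26.2235/31.1 = 0.8432

F = 0.843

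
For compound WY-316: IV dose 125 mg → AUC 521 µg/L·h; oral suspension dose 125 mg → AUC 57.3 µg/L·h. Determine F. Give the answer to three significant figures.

F = 0.110

F = (AUC_ev / D_ev) / (AUC_iv / D_iv)
  = (57.3/125) / (521/125)
  = 0.4584 / 4.168 = 0.1100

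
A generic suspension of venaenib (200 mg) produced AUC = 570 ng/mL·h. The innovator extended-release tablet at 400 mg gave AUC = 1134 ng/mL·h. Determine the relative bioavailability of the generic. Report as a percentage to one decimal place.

F_rel = 100.5%

F_rel = (AUC_test/D_test) / (AUC_ref/D_ref)
      = (570/200) / (1134/400)
      = 2.85 / 2.835 = 1.0053 = 100.53%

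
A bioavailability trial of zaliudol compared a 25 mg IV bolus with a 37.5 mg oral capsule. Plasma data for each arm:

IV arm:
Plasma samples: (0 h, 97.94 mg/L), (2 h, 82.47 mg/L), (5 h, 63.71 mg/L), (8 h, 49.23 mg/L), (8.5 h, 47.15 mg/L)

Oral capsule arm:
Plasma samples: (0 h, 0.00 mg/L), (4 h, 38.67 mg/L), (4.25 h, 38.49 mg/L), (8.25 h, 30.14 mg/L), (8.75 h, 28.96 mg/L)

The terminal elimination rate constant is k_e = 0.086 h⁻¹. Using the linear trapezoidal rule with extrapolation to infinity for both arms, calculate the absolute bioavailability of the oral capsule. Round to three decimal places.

Trapezoidal AUC_0→8.5 (IV):
  [0→2]: (97.94+82.47)/2 × 2 = 180.41
  [2→5]: (82.47+63.71)/2 × 3 = 219.27
  [5→8]: (63.71+49.23)/2 × 3 = 169.41
  [8→8.5]: (49.23+47.15)/2 × 0.5 = 24.095
  Sum = 593.185 mg/L·h
IV tail: 47.15/0.086 = 548.256; AUC_iv,0→∞ = 593.185 + 548.256 = 1141.441 mg/L·h
Trapezoidal AUC_0→8.75 (oral capsule):
  [0→4]: (0.00+38.67)/2 × 4 = 77.34
  [4→4.25]: (38.67+38.49)/2 × 0.25 = 9.645
  [4.25→8.25]: (38.49+30.14)/2 × 4 = 137.26
  [8.25→8.75]: (30.14+28.96)/2 × 0.5 = 14.775
  Sum = 239.02 mg/L·h
oral capsule tail: 28.96/0.086 = 336.744; AUC_ev,0→∞ = 239.02 + 336.744 = 575.764 mg/L·h
F = (AUC_ev/D_ev)/(AUC_iv/D_iv) = (575.764/37.5)/(1141.441/25) = 15.3537/45.65764 = 0.3363

F = 0.336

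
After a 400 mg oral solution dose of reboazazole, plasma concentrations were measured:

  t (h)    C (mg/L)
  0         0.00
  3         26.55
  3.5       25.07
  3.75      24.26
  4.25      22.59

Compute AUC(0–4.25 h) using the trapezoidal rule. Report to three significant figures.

AUC = 70.6 mg/L·h

Trapezoidal AUC_0→4.25:
  [0→3]: (0.00+26.55)/2 × 3 = 39.825
  [3→3.5]: (26.55+25.07)/2 × 0.5 = 12.905
  [3.5→3.75]: (25.07+24.26)/2 × 0.25 = 6.16625
  [3.75→4.25]: (24.26+22.59)/2 × 0.5 = 11.7125
  Sum = 70.60875 mg/L·h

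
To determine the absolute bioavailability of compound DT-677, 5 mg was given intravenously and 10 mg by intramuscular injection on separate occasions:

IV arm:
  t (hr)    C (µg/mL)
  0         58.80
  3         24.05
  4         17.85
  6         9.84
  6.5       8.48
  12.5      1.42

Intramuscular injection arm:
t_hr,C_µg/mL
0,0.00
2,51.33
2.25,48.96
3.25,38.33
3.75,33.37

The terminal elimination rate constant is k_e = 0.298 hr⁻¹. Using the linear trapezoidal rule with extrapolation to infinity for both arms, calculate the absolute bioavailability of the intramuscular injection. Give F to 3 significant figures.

Trapezoidal AUC_0→12.5 (IV):
  [0→3]: (58.80+24.05)/2 × 3 = 124.275
  [3→4]: (24.05+17.85)/2 × 1 = 20.95
  [4→6]: (17.85+9.84)/2 × 2 = 27.69
  [6→6.5]: (9.84+8.48)/2 × 0.5 = 4.58
  [6.5→12.5]: (8.48+1.42)/2 × 6 = 29.7
  Sum = 207.195 µg/mL·hr
IV tail: 1.42/0.298 = 4.765; AUC_iv,0→∞ = 207.195 + 4.765 = 211.96 µg/mL·hr
Trapezoidal AUC_0→3.75 (intramuscular injection):
  [0→2]: (0.00+51.33)/2 × 2 = 51.33
  [2→2.25]: (51.33+48.96)/2 × 0.25 = 12.53625
  [2.25→3.25]: (48.96+38.33)/2 × 1 = 43.645
  [3.25→3.75]: (38.33+33.37)/2 × 0.5 = 17.925
  Sum = 125.43625 µg/mL·hr
intramuscular injection tail: 33.37/0.298 = 111.980; AUC_ev,0→∞ = 125.43625 + 111.980 = 237.41625 µg/mL·hr
F = (AUC_ev/D_ev)/(AUC_iv/D_iv) = (237.41625/10)/(211.96/5) = 23.741625/42.392 = 0.5600

F = 0.560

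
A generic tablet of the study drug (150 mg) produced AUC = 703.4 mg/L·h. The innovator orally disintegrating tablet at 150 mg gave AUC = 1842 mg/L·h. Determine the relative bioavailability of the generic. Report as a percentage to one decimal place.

F_rel = (AUC_test/D_test) / (AUC_ref/D_ref)
      = (703.4/150) / (1842/150)
      = 4.68933 / 12.28 = 0.3819 = 38.19%

F_rel = 38.2%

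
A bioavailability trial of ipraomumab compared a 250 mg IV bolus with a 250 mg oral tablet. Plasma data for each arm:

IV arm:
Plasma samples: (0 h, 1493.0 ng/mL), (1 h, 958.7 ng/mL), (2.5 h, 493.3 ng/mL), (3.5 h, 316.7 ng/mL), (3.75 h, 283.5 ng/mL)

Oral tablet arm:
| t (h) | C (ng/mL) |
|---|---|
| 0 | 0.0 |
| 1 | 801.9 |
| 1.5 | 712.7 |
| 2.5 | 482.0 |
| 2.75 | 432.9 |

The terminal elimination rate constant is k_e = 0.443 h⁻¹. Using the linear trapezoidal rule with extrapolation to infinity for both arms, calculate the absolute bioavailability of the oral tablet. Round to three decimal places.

Trapezoidal AUC_0→3.75 (IV):
  [0→1]: (1493.0+958.7)/2 × 1 = 1225.85
  [1→2.5]: (958.7+493.3)/2 × 1.5 = 1089.0
  [2.5→3.5]: (493.3+316.7)/2 × 1 = 405.0
  [3.5→3.75]: (316.7+283.5)/2 × 0.25 = 75.025
  Sum = 2794.875 ng/mL·h
IV tail: 283.5/0.443 = 639.955; AUC_iv,0→∞ = 2794.875 + 639.955 = 3434.83 ng/mL·h
Trapezoidal AUC_0→2.75 (oral tablet):
  [0→1]: (0.0+801.9)/2 × 1 = 400.95
  [1→1.5]: (801.9+712.7)/2 × 0.5 = 378.65
  [1.5→2.5]: (712.7+482.0)/2 × 1 = 597.35
  [2.5→2.75]: (482.0+432.9)/2 × 0.25 = 114.3625
  Sum = 1491.3125 ng/mL·h
oral tablet tail: 432.9/0.443 = 977.201; AUC_ev,0→∞ = 1491.3125 + 977.201 = 2468.5135 ng/mL·h
F = (AUC_ev/D_ev)/(AUC_iv/D_iv) = (2468.5135/250)/(3434.83/250) = 9.874054/13.73932 = 0.7187

F = 0.719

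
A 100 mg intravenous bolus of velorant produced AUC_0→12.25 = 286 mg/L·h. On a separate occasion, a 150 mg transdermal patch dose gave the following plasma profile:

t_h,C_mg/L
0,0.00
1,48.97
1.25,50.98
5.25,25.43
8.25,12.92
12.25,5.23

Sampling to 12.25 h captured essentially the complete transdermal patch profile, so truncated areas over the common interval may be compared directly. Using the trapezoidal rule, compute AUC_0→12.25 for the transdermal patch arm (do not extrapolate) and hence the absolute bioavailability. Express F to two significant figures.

F = 0.66

Trapezoidal AUC_0→12.25 (transdermal patch):
  [0→1]: (0.00+48.97)/2 × 1 = 24.485
  [1→1.25]: (48.97+50.98)/2 × 0.25 = 12.49375
  [1.25→5.25]: (50.98+25.43)/2 × 4 = 152.82
  [5.25→8.25]: (25.43+12.92)/2 × 3 = 57.525
  [8.25→12.25]: (12.92+5.23)/2 × 4 = 36.3
  Sum = 283.62375 mg/L·h
F = (AUC_ev/D_ev)/(AUC_iv/D_iv) = (283.62375/150)/(286/100) = 1.890825/2.86 = 0.6611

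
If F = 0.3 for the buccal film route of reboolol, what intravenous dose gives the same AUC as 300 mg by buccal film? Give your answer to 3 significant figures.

Systemic exposure from an extravascular dose = F × D_ev, so the equivalent IV dose is F × D_ev.
D_iv = F × D_ev = 0.3 × 300 = 90 mg

D_iv = 90.0 mg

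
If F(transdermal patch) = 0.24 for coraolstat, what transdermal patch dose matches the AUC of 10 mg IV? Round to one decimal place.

For equal systemic exposure: F × D_ev = D_iv
D_ev = D_iv / F = 10 / 0.24 = 41.6667 mg

D_transdermal = 41.7 mg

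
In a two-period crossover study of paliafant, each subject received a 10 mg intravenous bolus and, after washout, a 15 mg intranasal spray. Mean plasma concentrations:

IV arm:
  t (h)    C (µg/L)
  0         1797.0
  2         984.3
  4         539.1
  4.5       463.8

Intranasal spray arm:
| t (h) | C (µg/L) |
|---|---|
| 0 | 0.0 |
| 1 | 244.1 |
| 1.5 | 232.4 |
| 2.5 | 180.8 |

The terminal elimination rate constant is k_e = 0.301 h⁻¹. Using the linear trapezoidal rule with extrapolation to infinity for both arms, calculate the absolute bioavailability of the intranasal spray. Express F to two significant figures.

F = 0.11

Trapezoidal AUC_0→4.5 (IV):
  [0→2]: (1797.0+984.3)/2 × 2 = 2781.3
  [2→4]: (984.3+539.1)/2 × 2 = 1523.4
  [4→4.5]: (539.1+463.8)/2 × 0.5 = 250.725
  Sum = 4555.425 µg/L·h
IV tail: 463.8/0.301 = 1540.864; AUC_iv,0→∞ = 4555.425 + 1540.864 = 6096.289 µg/L·h
Trapezoidal AUC_0→2.5 (intranasal spray):
  [0→1]: (0.0+244.1)/2 × 1 = 122.05
  [1→1.5]: (244.1+232.4)/2 × 0.5 = 119.125
  [1.5→2.5]: (232.4+180.8)/2 × 1 = 206.6
  Sum = 447.775 µg/L·h
intranasal spray tail: 180.8/0.301 = 600.664; AUC_ev,0→∞ = 447.775 + 600.664 = 1048.439 µg/L·h
F = (AUC_ev/D_ev)/(AUC_iv/D_iv) = (1048.439/15)/(6096.289/10) = 69.8959/609.6289 = 0.1147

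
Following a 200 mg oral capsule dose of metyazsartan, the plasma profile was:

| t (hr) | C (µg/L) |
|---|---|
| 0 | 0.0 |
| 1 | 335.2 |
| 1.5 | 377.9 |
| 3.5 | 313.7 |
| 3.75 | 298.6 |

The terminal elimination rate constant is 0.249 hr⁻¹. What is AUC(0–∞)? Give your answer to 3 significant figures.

AUC = 2310 µg/L·hr

Trapezoidal AUC_0→3.75:
  [0→1]: (0.0+335.2)/2 × 1 = 167.6
  [1→1.5]: (335.2+377.9)/2 × 0.5 = 178.275
  [1.5→3.5]: (377.9+313.7)/2 × 2 = 691.6
  [3.5→3.75]: (313.7+298.6)/2 × 0.25 = 76.5375
  Sum = 1114.0125 µg/L·hr
Extrapolated tail: C_last / k_e = 298.6 / 0.249 = 1199.197
AUC_0→∞ = 1114.0125 + 1199.197 = 2313.2095 µg/L·hr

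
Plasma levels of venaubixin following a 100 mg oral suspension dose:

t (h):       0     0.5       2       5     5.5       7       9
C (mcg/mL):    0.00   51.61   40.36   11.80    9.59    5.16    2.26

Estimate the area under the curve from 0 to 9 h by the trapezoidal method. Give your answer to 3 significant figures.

AUC = 184 mcg/mL·h

Trapezoidal AUC_0→9:
  [0→0.5]: (0.00+51.61)/2 × 0.5 = 12.9025
  [0.5→2]: (51.61+40.36)/2 × 1.5 = 68.9775
  [2→5]: (40.36+11.80)/2 × 3 = 78.24
  [5→5.5]: (11.80+9.59)/2 × 0.5 = 5.3475
  [5.5→7]: (9.59+5.16)/2 × 1.5 = 11.0625
  [7→9]: (5.16+2.26)/2 × 2 = 7.42
  Sum = 183.95 mcg/mL·h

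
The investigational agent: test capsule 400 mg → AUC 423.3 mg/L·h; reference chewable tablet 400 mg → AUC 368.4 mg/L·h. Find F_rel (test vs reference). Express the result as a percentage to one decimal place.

F_rel = (AUC_test/D_test) / (AUC_ref/D_ref)
      = (423.3/400) / (368.4/400)
      = 1.05825 / 0.921 = 1.1490 = 114.90%

F_rel = 114.9%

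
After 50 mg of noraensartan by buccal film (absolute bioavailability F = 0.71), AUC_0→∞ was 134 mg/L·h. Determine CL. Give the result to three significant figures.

CL = 0.265 L/h

CL = F × Dose / AUC_0→∞
   = 0.71 × 50 / 134 = 0.264925 L/h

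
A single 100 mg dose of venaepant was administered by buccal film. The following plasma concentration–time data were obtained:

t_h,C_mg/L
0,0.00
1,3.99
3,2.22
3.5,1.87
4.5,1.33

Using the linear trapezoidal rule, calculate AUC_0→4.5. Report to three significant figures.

AUC = 10.8 mg/L·h

Trapezoidal AUC_0→4.5:
  [0→1]: (0.00+3.99)/2 × 1 = 1.995
  [1→3]: (3.99+2.22)/2 × 2 = 6.21
  [3→3.5]: (2.22+1.87)/2 × 0.5 = 1.0225
  [3.5→4.5]: (1.87+1.33)/2 × 1 = 1.6
  Sum = 10.8275 mg/L·h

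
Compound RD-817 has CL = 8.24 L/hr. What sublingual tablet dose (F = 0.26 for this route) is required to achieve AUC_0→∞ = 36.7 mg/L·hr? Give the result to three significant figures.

Dose = 1160 mg

Dose = CL × AUC_0→∞ / F
     = 8.24 × 36.7 / 0.26 = 1163.11 mg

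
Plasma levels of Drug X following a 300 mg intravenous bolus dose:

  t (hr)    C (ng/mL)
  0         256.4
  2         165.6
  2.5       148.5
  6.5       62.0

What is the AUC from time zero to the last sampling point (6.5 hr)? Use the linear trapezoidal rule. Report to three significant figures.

AUC = 922 ng/mL·hr

Trapezoidal AUC_0→6.5:
  [0→2]: (256.4+165.6)/2 × 2 = 422.0
  [2→2.5]: (165.6+148.5)/2 × 0.5 = 78.525
  [2.5→6.5]: (148.5+62.0)/2 × 4 = 421.0
  Sum = 921.525 ng/mL·hr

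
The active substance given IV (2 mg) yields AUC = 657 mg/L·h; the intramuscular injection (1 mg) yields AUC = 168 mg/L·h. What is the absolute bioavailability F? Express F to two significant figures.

F = (AUC_ev / D_ev) / (AUC_iv / D_iv)
  = (168/1) / (657/2)
  = 168 / 328.5 = 0.5114

F = 0.51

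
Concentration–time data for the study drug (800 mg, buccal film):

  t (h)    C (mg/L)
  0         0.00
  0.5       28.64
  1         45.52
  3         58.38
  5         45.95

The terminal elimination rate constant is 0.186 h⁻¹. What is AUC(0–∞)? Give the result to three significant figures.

AUC = 481 mg/L·h

Trapezoidal AUC_0→5:
  [0→0.5]: (0.00+28.64)/2 × 0.5 = 7.16
  [0.5→1]: (28.64+45.52)/2 × 0.5 = 18.54
  [1→3]: (45.52+58.38)/2 × 2 = 103.9
  [3→5]: (58.38+45.95)/2 × 2 = 104.33
  Sum = 233.93 mg/L·h
Extrapolated tail: C_last / k_e = 45.95 / 0.186 = 247.043
AUC_0→∞ = 233.93 + 247.043 = 480.973 mg/L·h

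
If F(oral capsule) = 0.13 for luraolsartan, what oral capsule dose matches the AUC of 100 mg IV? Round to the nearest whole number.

For equal systemic exposure: F × D_ev = D_iv
D_ev = D_iv / F = 100 / 0.13 = 769.231 mg

D_oral = 769 mg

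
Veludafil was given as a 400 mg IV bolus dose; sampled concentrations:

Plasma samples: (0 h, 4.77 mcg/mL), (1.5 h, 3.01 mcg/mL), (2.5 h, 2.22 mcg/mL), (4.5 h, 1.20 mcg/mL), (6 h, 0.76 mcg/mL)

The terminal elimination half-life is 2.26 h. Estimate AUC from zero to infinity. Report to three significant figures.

AUC = 15.8 mcg/mL·h

Trapezoidal AUC_0→6:
  [0→1.5]: (4.77+3.01)/2 × 1.5 = 5.835
  [1.5→2.5]: (3.01+2.22)/2 × 1 = 2.615
  [2.5→4.5]: (2.22+1.20)/2 × 2 = 3.42
  [4.5→6]: (1.20+0.76)/2 × 1.5 = 1.47
  Sum = 13.34 mcg/mL·h
k_e = ln2 / t½ = 0.693147 / 2.26 = 0.3067 h^-1
Extrapolated tail: C_last / k_e = 0.76 / 0.3067 = 2.478
AUC_0→∞ = 13.34 + 2.478 = 15.818 mcg/mL·h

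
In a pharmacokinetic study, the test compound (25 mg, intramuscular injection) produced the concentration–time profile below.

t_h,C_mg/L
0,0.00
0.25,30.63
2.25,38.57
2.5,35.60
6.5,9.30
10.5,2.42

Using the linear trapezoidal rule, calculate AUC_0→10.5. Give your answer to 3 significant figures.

AUC = 196 mg/L·h

Trapezoidal AUC_0→10.5:
  [0→0.25]: (0.00+30.63)/2 × 0.25 = 3.82875
  [0.25→2.25]: (30.63+38.57)/2 × 2 = 69.2
  [2.25→2.5]: (38.57+35.60)/2 × 0.25 = 9.27125
  [2.5→6.5]: (35.60+9.30)/2 × 4 = 89.8
  [6.5→10.5]: (9.30+2.42)/2 × 4 = 23.44
  Sum = 195.54 mg/L·h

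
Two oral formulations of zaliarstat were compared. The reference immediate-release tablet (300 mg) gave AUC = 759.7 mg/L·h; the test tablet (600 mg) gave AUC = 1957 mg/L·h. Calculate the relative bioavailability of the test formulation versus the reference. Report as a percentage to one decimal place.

F_rel = (AUC_test/D_test) / (AUC_ref/D_ref)
      = (1957/600) / (759.7/300)
      = 3.26167 / 2.53233 = 1.2880 = 128.80%

F_rel = 128.8%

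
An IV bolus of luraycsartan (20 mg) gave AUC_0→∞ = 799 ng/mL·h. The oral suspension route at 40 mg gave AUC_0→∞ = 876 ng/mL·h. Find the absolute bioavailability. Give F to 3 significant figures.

F = 0.548

F = (AUC_ev / D_ev) / (AUC_iv / D_iv)
  = (876/40) / (799/20)
  = 21.9 / 39.95 = 0.5482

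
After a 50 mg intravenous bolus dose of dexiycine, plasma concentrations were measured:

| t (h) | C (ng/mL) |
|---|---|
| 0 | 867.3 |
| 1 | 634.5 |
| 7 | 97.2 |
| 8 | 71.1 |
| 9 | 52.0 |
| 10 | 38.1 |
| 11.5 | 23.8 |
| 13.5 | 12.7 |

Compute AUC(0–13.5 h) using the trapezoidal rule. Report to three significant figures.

Trapezoidal AUC_0→13.5:
  [0→1]: (867.3+634.5)/2 × 1 = 750.9
  [1→7]: (634.5+97.2)/2 × 6 = 2195.1
  [7→8]: (97.2+71.1)/2 × 1 = 84.15
  [8→9]: (71.1+52.0)/2 × 1 = 61.55
  [9→10]: (52.0+38.1)/2 × 1 = 45.05
  [10→11.5]: (38.1+23.8)/2 × 1.5 = 46.425
  [11.5→13.5]: (23.8+12.7)/2 × 2 = 36.5
  Sum = 3219.675 ng/mL·h

AUC = 3220 ng/mL·h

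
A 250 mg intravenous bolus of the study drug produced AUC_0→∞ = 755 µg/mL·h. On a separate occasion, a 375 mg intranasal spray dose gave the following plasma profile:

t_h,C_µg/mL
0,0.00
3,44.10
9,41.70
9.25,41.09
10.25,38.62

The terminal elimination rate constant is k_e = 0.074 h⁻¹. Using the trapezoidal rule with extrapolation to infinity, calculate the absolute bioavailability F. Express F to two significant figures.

F = 0.79

Trapezoidal AUC_0→10.25 (intranasal spray):
  [0→3]: (0.00+44.10)/2 × 3 = 66.15
  [3→9]: (44.10+41.70)/2 × 6 = 257.4
  [9→9.25]: (41.70+41.09)/2 × 0.25 = 10.34875
  [9.25→10.25]: (41.09+38.62)/2 × 1 = 39.855
  Sum = 373.75375 µg/mL·h
Tail: C_last/k_e = 38.62/0.074 = 521.892
AUC_0→∞ (intranasal spray) = 373.75375 + 521.892 = 895.64575 µg/mL·h
F = (AUC_ev/D_ev)/(AUC_iv/D_iv) = (895.64575/375)/(755/250) = 2.38839/3.02 = 0.7909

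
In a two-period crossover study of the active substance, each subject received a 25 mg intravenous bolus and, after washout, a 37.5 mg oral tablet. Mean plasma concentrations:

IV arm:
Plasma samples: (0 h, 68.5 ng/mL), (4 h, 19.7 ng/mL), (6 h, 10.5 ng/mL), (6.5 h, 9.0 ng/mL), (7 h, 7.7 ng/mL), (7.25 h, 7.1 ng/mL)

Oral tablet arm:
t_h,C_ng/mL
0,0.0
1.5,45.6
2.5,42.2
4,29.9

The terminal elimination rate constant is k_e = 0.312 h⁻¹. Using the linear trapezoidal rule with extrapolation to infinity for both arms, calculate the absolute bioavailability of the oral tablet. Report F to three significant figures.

F = 0.633

Trapezoidal AUC_0→7.25 (IV):
  [0→4]: (68.5+19.7)/2 × 4 = 176.4
  [4→6]: (19.7+10.5)/2 × 2 = 30.2
  [6→6.5]: (10.5+9.0)/2 × 0.5 = 4.875
  [6.5→7]: (9.0+7.7)/2 × 0.5 = 4.175
  [7→7.25]: (7.7+7.1)/2 × 0.25 = 1.85
  Sum = 217.5 ng/mL·h
IV tail: 7.1/0.312 = 22.756; AUC_iv,0→∞ = 217.5 + 22.756 = 240.256 ng/mL·h
Trapezoidal AUC_0→4 (oral tablet):
  [0→1.5]: (0.0+45.6)/2 × 1.5 = 34.2
  [1.5→2.5]: (45.6+42.2)/2 × 1 = 43.9
  [2.5→4]: (42.2+29.9)/2 × 1.5 = 54.075
  Sum = 132.175 ng/mL·h
oral tablet tail: 29.9/0.312 = 95.833; AUC_ev,0→∞ = 132.175 + 95.833 = 228.008 ng/mL·h
F = (AUC_ev/D_ev)/(AUC_iv/D_iv) = (228.008/37.5)/(240.256/25) = 6.08021/9.61024 = 0.6327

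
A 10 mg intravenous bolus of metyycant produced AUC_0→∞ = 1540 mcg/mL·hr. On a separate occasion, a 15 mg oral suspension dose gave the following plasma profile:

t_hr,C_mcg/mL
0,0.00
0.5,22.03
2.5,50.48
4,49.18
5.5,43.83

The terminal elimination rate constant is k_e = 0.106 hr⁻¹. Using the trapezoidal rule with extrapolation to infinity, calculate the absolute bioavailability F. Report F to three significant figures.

Trapezoidal AUC_0→5.5 (oral suspension):
  [0→0.5]: (0.00+22.03)/2 × 0.5 = 5.5075
  [0.5→2.5]: (22.03+50.48)/2 × 2 = 72.51
  [2.5→4]: (50.48+49.18)/2 × 1.5 = 74.745
  [4→5.5]: (49.18+43.83)/2 × 1.5 = 69.7575
  Sum = 222.52 mcg/mL·hr
Tail: C_last/k_e = 43.83/0.106 = 413.491
AUC_0→∞ (oral suspension) = 222.52 + 413.491 = 636.011 mcg/mL·hr
F = (AUC_ev/D_ev)/(AUC_iv/D_iv) = (636.011/15)/(1540/10) = 42.4007/154 = 0.2753

F = 0.275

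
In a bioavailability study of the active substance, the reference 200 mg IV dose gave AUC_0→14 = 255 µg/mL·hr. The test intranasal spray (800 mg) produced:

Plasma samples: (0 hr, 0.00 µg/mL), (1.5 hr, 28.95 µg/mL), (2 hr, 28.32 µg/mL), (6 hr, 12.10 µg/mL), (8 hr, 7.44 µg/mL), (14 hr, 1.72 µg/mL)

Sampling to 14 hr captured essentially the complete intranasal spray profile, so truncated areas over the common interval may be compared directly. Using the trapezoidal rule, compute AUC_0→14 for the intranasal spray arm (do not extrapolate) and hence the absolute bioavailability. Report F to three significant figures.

F = 0.161

Trapezoidal AUC_0→14 (intranasal spray):
  [0→1.5]: (0.00+28.95)/2 × 1.5 = 21.7125
  [1.5→2]: (28.95+28.32)/2 × 0.5 = 14.3175
  [2→6]: (28.32+12.10)/2 × 4 = 80.84
  [6→8]: (12.10+7.44)/2 × 2 = 19.54
  [8→14]: (7.44+1.72)/2 × 6 = 27.48
  Sum = 163.89 µg/mL·hr
F = (AUC_ev/D_ev)/(AUC_iv/D_iv) = (163.89/800)/(255/200) = 0.2048625/1.275 = 0.1607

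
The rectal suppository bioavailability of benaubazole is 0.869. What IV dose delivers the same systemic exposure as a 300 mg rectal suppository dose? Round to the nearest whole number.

D_iv = 261 mg

Systemic exposure from an extravascular dose = F × D_ev, so the equivalent IV dose is F × D_ev.
D_iv = F × D_ev = 0.869 × 300 = 260.7 mg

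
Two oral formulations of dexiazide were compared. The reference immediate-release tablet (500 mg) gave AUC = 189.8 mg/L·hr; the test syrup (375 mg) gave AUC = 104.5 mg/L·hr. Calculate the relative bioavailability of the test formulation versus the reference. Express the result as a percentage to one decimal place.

F_rel = 73.4%

F_rel = (AUC_test/D_test) / (AUC_ref/D_ref)
      = (104.5/375) / (189.8/500)
      = 0.278667 / 0.3796 = 0.7341 = 73.41%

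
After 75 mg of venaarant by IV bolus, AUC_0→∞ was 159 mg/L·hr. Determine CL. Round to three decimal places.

CL = 0.472 L/hr

CL = Dose_iv / AUC_0→∞
   = 75 / 159 = 0.471698 L/hr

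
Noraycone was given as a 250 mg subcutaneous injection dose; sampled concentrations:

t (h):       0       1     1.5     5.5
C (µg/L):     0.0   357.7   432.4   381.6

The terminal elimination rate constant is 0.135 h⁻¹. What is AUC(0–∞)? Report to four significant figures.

Trapezoidal AUC_0→5.5:
  [0→1]: (0.0+357.7)/2 × 1 = 178.85
  [1→1.5]: (357.7+432.4)/2 × 0.5 = 197.525
  [1.5→5.5]: (432.4+381.6)/2 × 4 = 1628.0
  Sum = 2004.375 µg/L·h
Extrapolated tail: C_last / k_e = 381.6 / 0.135 = 2826.667
AUC_0→∞ = 2004.375 + 2826.667 = 4831.042 µg/L·h

AUC = 4831 µg/L·h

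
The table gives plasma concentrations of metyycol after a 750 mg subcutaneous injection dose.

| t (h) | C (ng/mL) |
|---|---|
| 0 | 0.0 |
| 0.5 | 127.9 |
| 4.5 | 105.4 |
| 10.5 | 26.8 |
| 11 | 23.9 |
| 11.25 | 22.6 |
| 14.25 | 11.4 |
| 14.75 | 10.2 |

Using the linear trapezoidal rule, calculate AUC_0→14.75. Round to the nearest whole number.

AUC = 970 ng/mL·h

Trapezoidal AUC_0→14.75:
  [0→0.5]: (0.0+127.9)/2 × 0.5 = 31.975
  [0.5→4.5]: (127.9+105.4)/2 × 4 = 466.6
  [4.5→10.5]: (105.4+26.8)/2 × 6 = 396.6
  [10.5→11]: (26.8+23.9)/2 × 0.5 = 12.675
  [11→11.25]: (23.9+22.6)/2 × 0.25 = 5.8125
  [11.25→14.25]: (22.6+11.4)/2 × 3 = 51.0
  [14.25→14.75]: (11.4+10.2)/2 × 0.5 = 5.4
  Sum = 970.0625 ng/mL·h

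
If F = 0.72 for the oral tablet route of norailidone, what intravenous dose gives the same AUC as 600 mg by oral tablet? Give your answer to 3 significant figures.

Systemic exposure from an extravascular dose = F × D_ev, so the equivalent IV dose is F × D_ev.
D_iv = F × D_ev = 0.72 × 600 = 432 mg

D_iv = 432 mg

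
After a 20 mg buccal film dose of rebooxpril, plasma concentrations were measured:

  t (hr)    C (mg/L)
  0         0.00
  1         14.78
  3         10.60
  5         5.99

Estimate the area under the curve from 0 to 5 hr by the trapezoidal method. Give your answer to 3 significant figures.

AUC = 49.4 mg/L·hr

Trapezoidal AUC_0→5:
  [0→1]: (0.00+14.78)/2 × 1 = 7.39
  [1→3]: (14.78+10.60)/2 × 2 = 25.38
  [3→5]: (10.60+5.99)/2 × 2 = 16.59
  Sum = 49.36 mg/L·hr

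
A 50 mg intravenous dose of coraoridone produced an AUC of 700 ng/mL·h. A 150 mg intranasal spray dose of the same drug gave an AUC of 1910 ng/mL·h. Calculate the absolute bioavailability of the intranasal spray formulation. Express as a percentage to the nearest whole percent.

F = 91%

F = (AUC_ev / D_ev) / (AUC_iv / D_iv)
  = (1910/150) / (700/50)
  = 12.7333 / 14 = 0.9095
  = 90.95%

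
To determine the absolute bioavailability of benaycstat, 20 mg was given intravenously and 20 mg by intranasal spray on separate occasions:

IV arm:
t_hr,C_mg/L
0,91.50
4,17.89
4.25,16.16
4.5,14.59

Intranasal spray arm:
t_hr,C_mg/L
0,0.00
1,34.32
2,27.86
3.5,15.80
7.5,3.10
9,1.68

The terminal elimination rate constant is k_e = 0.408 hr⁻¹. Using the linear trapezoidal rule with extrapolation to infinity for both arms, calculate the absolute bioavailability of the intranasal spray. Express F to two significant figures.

F = 0.48

Trapezoidal AUC_0→4.5 (IV):
  [0→4]: (91.50+17.89)/2 × 4 = 218.78
  [4→4.25]: (17.89+16.16)/2 × 0.25 = 4.25625
  [4.25→4.5]: (16.16+14.59)/2 × 0.25 = 3.84375
  Sum = 226.88 mg/L·hr
IV tail: 14.59/0.408 = 35.760; AUC_iv,0→∞ = 226.88 + 35.760 = 262.64 mg/L·hr
Trapezoidal AUC_0→9 (intranasal spray):
  [0→1]: (0.00+34.32)/2 × 1 = 17.16
  [1→2]: (34.32+27.86)/2 × 1 = 31.09
  [2→3.5]: (27.86+15.80)/2 × 1.5 = 32.745
  [3.5→7.5]: (15.80+3.10)/2 × 4 = 37.8
  [7.5→9]: (3.10+1.68)/2 × 1.5 = 3.585
  Sum = 122.38 mg/L·hr
intranasal spray tail: 1.68/0.408 = 4.118; AUC_ev,0→∞ = 122.38 + 4.118 = 126.498 mg/L·hr
F = (AUC_ev/D_ev)/(AUC_iv/D_iv) = (126.498/20)/(262.64/20) = 6.3249/13.132 = 0.4816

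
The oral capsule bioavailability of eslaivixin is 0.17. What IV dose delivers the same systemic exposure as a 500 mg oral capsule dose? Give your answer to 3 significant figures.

Systemic exposure from an extravascular dose = F × D_ev, so the equivalent IV dose is F × D_ev.
D_iv = F × D_ev = 0.17 × 500 = 85 mg

D_iv = 85.0 mg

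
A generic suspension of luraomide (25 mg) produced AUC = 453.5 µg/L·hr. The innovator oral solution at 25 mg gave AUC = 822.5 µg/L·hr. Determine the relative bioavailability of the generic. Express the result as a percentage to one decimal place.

F_rel = (AUC_test/D_test) / (AUC_ref/D_ref)
      = (453.5/25) / (822.5/25)
      = 18.14 / 32.9 = 0.5514 = 55.14%

F_rel = 55.1%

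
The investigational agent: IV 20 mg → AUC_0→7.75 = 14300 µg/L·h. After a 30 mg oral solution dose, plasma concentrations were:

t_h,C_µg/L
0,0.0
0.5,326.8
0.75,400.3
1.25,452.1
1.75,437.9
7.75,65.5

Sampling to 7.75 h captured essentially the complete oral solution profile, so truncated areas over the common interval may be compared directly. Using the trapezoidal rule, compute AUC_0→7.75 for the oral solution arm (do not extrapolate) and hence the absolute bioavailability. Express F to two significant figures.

F = 0.099

Trapezoidal AUC_0→7.75 (oral solution):
  [0→0.5]: (0.0+326.8)/2 × 0.5 = 81.7
  [0.5→0.75]: (326.8+400.3)/2 × 0.25 = 90.8875
  [0.75→1.25]: (400.3+452.1)/2 × 0.5 = 213.1
  [1.25→1.75]: (452.1+437.9)/2 × 0.5 = 222.5
  [1.75→7.75]: (437.9+65.5)/2 × 6 = 1510.2
  Sum = 2118.3875 µg/L·h
F = (AUC_ev/D_ev)/(AUC_iv/D_iv) = (2118.3875/30)/(14300/20) = 70.6129/715 = 0.0988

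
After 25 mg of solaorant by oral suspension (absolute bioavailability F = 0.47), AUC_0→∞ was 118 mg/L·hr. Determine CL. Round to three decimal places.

CL = F × Dose / AUC_0→∞
   = 0.47 × 25 / 118 = 0.0995763 L/hr

CL = 0.100 L/hr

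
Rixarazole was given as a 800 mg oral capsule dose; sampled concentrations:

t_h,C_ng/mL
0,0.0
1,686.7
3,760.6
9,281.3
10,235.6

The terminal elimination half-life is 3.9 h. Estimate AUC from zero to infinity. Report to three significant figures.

AUC = 6500 ng/mL·h

Trapezoidal AUC_0→10:
  [0→1]: (0.0+686.7)/2 × 1 = 343.35
  [1→3]: (686.7+760.6)/2 × 2 = 1447.3
  [3→9]: (760.6+281.3)/2 × 6 = 3125.7
  [9→10]: (281.3+235.6)/2 × 1 = 258.45
  Sum = 5174.8 ng/mL·h
k_e = ln2 / t½ = 0.693147 / 3.9 = 0.1777 h^-1
Extrapolated tail: C_last / k_e = 235.6 / 0.1777 = 1325.830
AUC_0→∞ = 5174.8 + 1325.830 = 6500.63 ng/mL·h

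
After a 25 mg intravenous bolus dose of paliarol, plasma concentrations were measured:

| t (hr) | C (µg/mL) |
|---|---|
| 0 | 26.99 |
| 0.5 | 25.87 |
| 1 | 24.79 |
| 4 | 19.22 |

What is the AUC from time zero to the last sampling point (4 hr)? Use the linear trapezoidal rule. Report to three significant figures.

Trapezoidal AUC_0→4:
  [0→0.5]: (26.99+25.87)/2 × 0.5 = 13.215
  [0.5→1]: (25.87+24.79)/2 × 0.5 = 12.665
  [1→4]: (24.79+19.22)/2 × 3 = 66.015
  Sum = 91.895 µg/mL·hr

AUC = 91.9 µg/mL·hr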